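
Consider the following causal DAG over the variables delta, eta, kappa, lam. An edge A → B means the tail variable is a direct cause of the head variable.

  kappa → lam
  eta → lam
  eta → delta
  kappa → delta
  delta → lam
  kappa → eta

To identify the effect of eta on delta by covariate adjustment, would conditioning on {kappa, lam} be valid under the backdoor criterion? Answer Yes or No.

No

Backdoor paths from eta to delta (paths whose first edge points into eta):
  P1: eta <- kappa -> delta
  P2: eta <- kappa -> lam <- delta
Condition 1 (no descendant of eta in the set): FAILS — lam is a descendant of eta.
Condition 2 (every backdoor path blocked by {kappa, lam}):
  P1: blocked at fork node kappa ∈ conditioning set.
  P2: blocked at fork node kappa ∈ conditioning set.
{kappa, lam} does not satisfy the backdoor criterion.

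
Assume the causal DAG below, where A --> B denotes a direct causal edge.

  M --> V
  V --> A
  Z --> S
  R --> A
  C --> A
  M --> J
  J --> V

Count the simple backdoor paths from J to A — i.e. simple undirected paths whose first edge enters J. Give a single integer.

A backdoor path from J to A is any simple undirected path whose first edge points into J (i.e. leaves J via a parent).
Parents of J: {M}.
Enumerating:
  P1: J <- M -> V -> A
That exhausts the simple backdoor paths. Count: 1.

1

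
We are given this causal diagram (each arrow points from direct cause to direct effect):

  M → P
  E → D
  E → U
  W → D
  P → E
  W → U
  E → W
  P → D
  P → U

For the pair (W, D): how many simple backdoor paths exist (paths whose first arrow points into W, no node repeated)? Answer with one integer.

3

A backdoor path from W to D is any simple undirected path whose first edge points into W (i.e. leaves W via a parent).
Parents of W: {E}.
Enumerating:
  P1: W <- E <- P -> D
  P2: W <- E -> U <- P -> D
  P3: W <- E -> D
That exhausts the simple backdoor paths. Count: 3.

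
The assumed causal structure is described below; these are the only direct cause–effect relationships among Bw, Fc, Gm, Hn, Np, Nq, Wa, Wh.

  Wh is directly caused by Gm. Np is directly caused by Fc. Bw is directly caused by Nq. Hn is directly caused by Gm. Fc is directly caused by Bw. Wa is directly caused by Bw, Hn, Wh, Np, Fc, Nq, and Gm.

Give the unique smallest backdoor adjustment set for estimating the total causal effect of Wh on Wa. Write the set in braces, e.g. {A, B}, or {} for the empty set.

Variables eligible for adjustment (non-descendants of Wh, excluding Wh and Wa): {Bw, Fc, Gm, Hn, Np, Nq}.
Backdoor paths from Wh to Wa:
  P1: Wh <- Gm -> Hn -> Wa
  P2: Wh <- Gm -> Wa
The empty set is not sufficient: P1 (Wh <- Gm -> Hn -> Wa) has no collider blocking it and no conditioned non-collider, so it is open.
Try {Gm}:
  P1: blocked at fork node Gm ∈ conditioning set.
  P2: blocked at fork node Gm ∈ conditioning set.
{Gm} contains no descendant of Wh and blocks every backdoor path.
No other singleton works — e.g. {Hn} leaves P2 open — so {Gm} is the unique smallest valid adjustment set.

{Gm}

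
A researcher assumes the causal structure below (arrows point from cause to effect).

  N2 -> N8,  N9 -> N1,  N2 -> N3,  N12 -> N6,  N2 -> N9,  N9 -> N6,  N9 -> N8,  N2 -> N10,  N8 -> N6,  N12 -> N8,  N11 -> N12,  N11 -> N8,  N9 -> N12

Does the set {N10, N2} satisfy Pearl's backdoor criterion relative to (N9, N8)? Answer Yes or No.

Backdoor paths from N9 to N8 (paths whose first edge points into N9):
  P1: N9 <- N2 -> N8
Condition 1 (no descendant of N9 in the set): holds — descendants of N9 are {N1, N12, N6, N8}; none are in {N10, N2}.
Condition 2 (every backdoor path blocked by {N10, N2}):
  P1: blocked at fork node N2 ∈ conditioning set.
{N10, N2} satisfies the backdoor criterion.

Yes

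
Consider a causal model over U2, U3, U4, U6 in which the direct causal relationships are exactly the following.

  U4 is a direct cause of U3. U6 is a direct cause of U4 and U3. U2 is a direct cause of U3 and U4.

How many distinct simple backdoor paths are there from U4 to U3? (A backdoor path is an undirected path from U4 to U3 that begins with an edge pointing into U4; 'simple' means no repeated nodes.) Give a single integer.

A backdoor path from U4 to U3 is any simple undirected path whose first edge points into U4 (i.e. leaves U4 via a parent).
Parents of U4: {U2, U6}.
Enumerating:
  P1: U4 <- U6 -> U3
  P2: U4 <- U2 -> U3
That exhausts the simple backdoor paths. Count: 2.

2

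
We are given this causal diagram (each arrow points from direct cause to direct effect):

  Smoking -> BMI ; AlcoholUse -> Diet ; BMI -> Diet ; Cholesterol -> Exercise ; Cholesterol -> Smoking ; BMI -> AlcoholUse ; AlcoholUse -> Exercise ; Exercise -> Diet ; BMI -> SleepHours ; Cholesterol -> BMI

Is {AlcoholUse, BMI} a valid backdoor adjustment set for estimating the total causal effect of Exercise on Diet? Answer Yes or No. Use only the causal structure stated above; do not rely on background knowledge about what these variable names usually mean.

Yes

Backdoor paths from Exercise to Diet (paths whose first edge points into Exercise):
  P1: Exercise <- Cholesterol -> Smoking -> BMI -> AlcoholUse -> Diet
  P2: Exercise <- Cholesterol -> Smoking -> BMI -> Diet
  P3: Exercise <- Cholesterol -> BMI -> AlcoholUse -> Diet
  P4: Exercise <- Cholesterol -> BMI -> Diet
  P5: Exercise <- AlcoholUse <- BMI -> Diet
  P6: Exercise <- AlcoholUse -> Diet
Condition 1 (no descendant of Exercise in the set): holds — descendants of Exercise are {Diet}; none are in {AlcoholUse, BMI}.
Condition 2 (every backdoor path blocked by {AlcoholUse, BMI}):
  P1: blocked at chain node BMI ∈ conditioning set.
  P2: blocked at chain node BMI ∈ conditioning set.
  P3: blocked at chain node BMI ∈ conditioning set.
  P4: blocked at chain node BMI ∈ conditioning set.
  P5: blocked at chain node AlcoholUse ∈ conditioning set.
  P6: blocked at fork node AlcoholUse ∈ conditioning set.
{AlcoholUse, BMI} satisfies the backdoor criterion.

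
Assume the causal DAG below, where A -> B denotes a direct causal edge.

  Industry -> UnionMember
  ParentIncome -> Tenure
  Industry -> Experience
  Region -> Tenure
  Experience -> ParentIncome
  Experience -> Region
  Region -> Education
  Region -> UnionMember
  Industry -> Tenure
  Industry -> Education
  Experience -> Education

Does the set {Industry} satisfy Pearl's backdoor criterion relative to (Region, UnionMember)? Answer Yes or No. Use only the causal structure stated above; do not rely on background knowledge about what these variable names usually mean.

Yes

Backdoor paths from Region to UnionMember (paths whose first edge points into Region):
  P1: Region <- Experience <- Industry -> UnionMember
  P2: Region <- Experience -> Education <- Industry -> UnionMember
  P3: Region <- Experience -> ParentIncome -> Tenure <- Industry -> UnionMember
Condition 1 (no descendant of Region in the set): holds — descendants of Region are {Education, Tenure, UnionMember}; none are in {Industry}.
Condition 2 (every backdoor path blocked by {Industry}):
  P1: blocked at fork node Industry ∈ conditioning set.
  P2: blocked at collider Education (neither it nor any descendant is in the conditioning set).
  P3: blocked at collider Tenure (neither it nor any descendant is in the conditioning set).
{Industry} satisfies the backdoor criterion.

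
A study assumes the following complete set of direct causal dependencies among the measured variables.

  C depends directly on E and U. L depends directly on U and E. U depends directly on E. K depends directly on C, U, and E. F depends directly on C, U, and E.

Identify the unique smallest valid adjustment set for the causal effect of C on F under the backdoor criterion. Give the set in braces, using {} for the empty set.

Variables eligible for adjustment (non-descendants of C, excluding C and F): {E, L, U}.
Backdoor paths from C to F:
  P1: C <- E -> U -> F
  P2: C <- E -> F
  P3: C <- E -> L <- U -> F
  P4: C <- E -> K <- U -> F
  P5: C <- U <- E -> F
  P6: C <- U -> F
  P7: C <- U -> L <- E -> F
  P8: C <- U -> K <- E -> F
The empty set is not sufficient: P1 (C <- E -> U -> F) has no collider blocking it and no conditioned non-collider, so it is open.
Try {E, U}:
  P1: blocked at fork node E ∈ conditioning set.
  P2: blocked at fork node E ∈ conditioning set.
  P3: blocked at fork node E ∈ conditioning set.
  P4: blocked at fork node E ∈ conditioning set.
  P5: blocked at chain node U ∈ conditioning set.
  P6: blocked at fork node U ∈ conditioning set.
  P7: blocked at fork node U ∈ conditioning set.
  P8: blocked at fork node U ∈ conditioning set.
{E, U} contains no descendant of C and blocks every backdoor path.
Every element of {E, U} is needed (dropping E leaves P2 open; dropping U leaves P6 open), so no proper subset is valid.
Among all size-2 subsets of the eligible variables, only {E, U} blocks every backdoor path, so it is the unique smallest valid adjustment set.

{E, U}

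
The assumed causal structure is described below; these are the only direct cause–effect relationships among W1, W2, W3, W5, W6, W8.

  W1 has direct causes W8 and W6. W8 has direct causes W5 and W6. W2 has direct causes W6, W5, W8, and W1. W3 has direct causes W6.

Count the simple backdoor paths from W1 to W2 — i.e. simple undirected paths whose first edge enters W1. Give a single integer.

A backdoor path from W1 to W2 is any simple undirected path whose first edge points into W1 (i.e. leaves W1 via a parent).
Parents of W1: {W6, W8}.
Enumerating:
  P1: W1 <- W6 -> W8 <- W5 -> W2
  P2: W1 <- W6 -> W8 -> W2
  P3: W1 <- W6 -> W2
  P4: W1 <- W8 <- W5 -> W2
  P5: W1 <- W8 <- W6 -> W2
  P6: W1 <- W8 -> W2
That exhausts the simple backdoor paths. Count: 6.

6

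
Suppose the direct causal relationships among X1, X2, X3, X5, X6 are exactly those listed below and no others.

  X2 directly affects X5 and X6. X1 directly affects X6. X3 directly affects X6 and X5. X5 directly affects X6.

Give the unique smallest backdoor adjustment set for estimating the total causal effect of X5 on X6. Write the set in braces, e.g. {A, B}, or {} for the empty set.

Variables eligible for adjustment (non-descendants of X5, excluding X5 and X6): {X1, X2, X3}.
Backdoor paths from X5 to X6:
  P1: X5 <- X2 -> X6
  P2: X5 <- X3 -> X6
The empty set is not sufficient: P1 (X5 <- X2 -> X6) has no collider blocking it and no conditioned non-collider, so it is open.
Try {X2, X3}:
  P1: blocked at fork node X2 ∈ conditioning set.
  P2: blocked at fork node X3 ∈ conditioning set.
{X2, X3} contains no descendant of X5 and blocks every backdoor path.
Every element of {X2, X3} is needed (dropping X2 leaves P1 open; dropping X3 leaves P2 open), so no proper subset is valid.
Among all size-2 subsets of the eligible variables, only {X2, X3} blocks every backdoor path, so it is the unique smallest valid adjustment set.

{X2, X3}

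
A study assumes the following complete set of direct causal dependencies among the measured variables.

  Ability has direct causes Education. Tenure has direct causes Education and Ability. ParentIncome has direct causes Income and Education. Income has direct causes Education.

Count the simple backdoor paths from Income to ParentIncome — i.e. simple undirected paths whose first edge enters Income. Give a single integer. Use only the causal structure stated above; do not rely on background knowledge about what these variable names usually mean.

1

A backdoor path from Income to ParentIncome is any simple undirected path whose first edge points into Income (i.e. leaves Income via a parent).
Parents of Income: {Education}.
Enumerating:
  P1: Income <- Education -> ParentIncome
That exhausts the simple backdoor paths. Count: 1.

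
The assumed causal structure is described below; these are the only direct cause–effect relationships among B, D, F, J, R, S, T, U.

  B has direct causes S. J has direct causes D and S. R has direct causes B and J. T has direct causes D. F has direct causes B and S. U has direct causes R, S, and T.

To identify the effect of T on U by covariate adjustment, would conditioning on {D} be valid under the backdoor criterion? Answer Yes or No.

Backdoor paths from T to U (paths whose first edge points into T):
  P1: T <- D -> J <- S -> B -> R -> U
  P2: T <- D -> J <- S -> U
  P3: T <- D -> J <- S -> F <- B -> R -> U
  P4: T <- D -> J -> R <- B <- S -> U
  P5: T <- D -> J -> R <- B -> F <- S -> U
  P6: T <- D -> J -> R -> U
Condition 1 (no descendant of T in the set): holds — descendants of T are {U}; none are in {D}.
Condition 2 (every backdoor path blocked by {D}):
  P1: blocked at fork node D ∈ conditioning set.
  P2: blocked at fork node D ∈ conditioning set.
  P3: blocked at fork node D ∈ conditioning set.
  P4: blocked at fork node D ∈ conditioning set.
  P5: blocked at fork node D ∈ conditioning set.
  P6: blocked at fork node D ∈ conditioning set.
{D} satisfies the backdoor criterion.

Yes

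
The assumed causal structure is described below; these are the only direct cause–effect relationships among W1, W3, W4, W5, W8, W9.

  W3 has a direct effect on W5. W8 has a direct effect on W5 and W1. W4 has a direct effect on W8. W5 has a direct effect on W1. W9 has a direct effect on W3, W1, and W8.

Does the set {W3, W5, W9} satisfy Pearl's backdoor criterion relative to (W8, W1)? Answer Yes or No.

No

Backdoor paths from W8 to W1 (paths whose first edge points into W8):
  P1: W8 <- W9 -> W3 -> W5 -> W1
  P2: W8 <- W9 -> W1
Condition 1 (no descendant of W8 in the set): FAILS — W5 is a descendant of W8.
Condition 2 (every backdoor path blocked by {W3, W5, W9}):
  P1: blocked at fork node W9 ∈ conditioning set.
  P2: blocked at fork node W9 ∈ conditioning set.
{W3, W5, W9} does not satisfy the backdoor criterion.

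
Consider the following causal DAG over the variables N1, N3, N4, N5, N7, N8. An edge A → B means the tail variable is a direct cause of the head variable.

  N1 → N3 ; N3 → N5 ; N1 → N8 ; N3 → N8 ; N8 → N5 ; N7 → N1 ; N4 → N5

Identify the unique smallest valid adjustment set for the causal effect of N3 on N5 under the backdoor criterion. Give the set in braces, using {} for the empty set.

Variables eligible for adjustment (non-descendants of N3, excluding N3 and N5): {N1, N4, N7}.
Backdoor paths from N3 to N5:
  P1: N3 <- N1 -> N8 -> N5
The empty set is not sufficient: P1 (N3 <- N1 -> N8 -> N5) has no collider blocking it and no conditioned non-collider, so it is open.
Try {N1}:
  P1: blocked at fork node N1 ∈ conditioning set.
{N1} contains no descendant of N3 and blocks every backdoor path.
No other singleton works — e.g. {N7} leaves P1 open — so {N1} is the unique smallest valid adjustment set.

{N1}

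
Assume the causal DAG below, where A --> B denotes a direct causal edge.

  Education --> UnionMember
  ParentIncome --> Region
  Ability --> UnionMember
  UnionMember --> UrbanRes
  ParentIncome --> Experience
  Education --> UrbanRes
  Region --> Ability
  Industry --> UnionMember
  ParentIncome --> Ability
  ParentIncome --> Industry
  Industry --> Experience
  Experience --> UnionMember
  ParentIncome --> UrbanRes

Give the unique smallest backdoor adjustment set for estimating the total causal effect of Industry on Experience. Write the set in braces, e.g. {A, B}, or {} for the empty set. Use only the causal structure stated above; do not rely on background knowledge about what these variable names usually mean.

Variables eligible for adjustment (non-descendants of Industry, excluding Industry and Experience): {Ability, Education, ParentIncome, Region}.
Backdoor paths from Industry to Experience:
  P1: Industry <- ParentIncome -> Region -> Ability -> UnionMember <- Experience
  P2: Industry <- ParentIncome -> Ability -> UnionMember <- Experience
  P3: Industry <- ParentIncome -> Experience
  P4: Industry <- ParentIncome -> UrbanRes <- Education -> UnionMember <- Experience
  P5: Industry <- ParentIncome -> UrbanRes <- UnionMember <- Experience
The empty set is not sufficient: P3 (Industry <- ParentIncome -> Experience) has no collider blocking it and no conditioned non-collider, so it is open.
Try {ParentIncome}:
  P1: blocked at fork node ParentIncome ∈ conditioning set.
  P2: blocked at fork node ParentIncome ∈ conditioning set.
  P3: blocked at fork node ParentIncome ∈ conditioning set.
  P4: blocked at fork node ParentIncome ∈ conditioning set.
  P5: blocked at fork node ParentIncome ∈ conditioning set.
{ParentIncome} contains no descendant of Industry and blocks every backdoor path.
No other singleton works — e.g. {Education} leaves P3 open — so {ParentIncome} is the unique smallest valid adjustment set.

{ParentIncome}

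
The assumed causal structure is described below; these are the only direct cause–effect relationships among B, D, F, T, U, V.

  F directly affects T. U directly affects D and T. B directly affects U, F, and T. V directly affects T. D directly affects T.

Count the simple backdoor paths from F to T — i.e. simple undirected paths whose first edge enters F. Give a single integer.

A backdoor path from F to T is any simple undirected path whose first edge points into F (i.e. leaves F via a parent).
Parents of F: {B}.
Enumerating:
  P1: F <- B -> U -> D -> T
  P2: F <- B -> U -> T
  P3: F <- B -> T
That exhausts the simple backdoor paths. Count: 3.

3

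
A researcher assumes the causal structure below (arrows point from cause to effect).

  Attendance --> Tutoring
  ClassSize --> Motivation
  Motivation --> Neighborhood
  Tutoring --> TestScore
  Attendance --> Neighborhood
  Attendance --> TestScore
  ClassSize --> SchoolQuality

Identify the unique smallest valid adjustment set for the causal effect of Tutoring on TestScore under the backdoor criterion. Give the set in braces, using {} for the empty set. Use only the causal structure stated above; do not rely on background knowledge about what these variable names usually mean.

Variables eligible for adjustment (non-descendants of Tutoring, excluding Tutoring and TestScore): {Attendance, ClassSize, Motivation, Neighborhood, SchoolQuality}.
Backdoor paths from Tutoring to TestScore:
  P1: Tutoring <- Attendance -> TestScore
The empty set is not sufficient: P1 (Tutoring <- Attendance -> TestScore) has no collider blocking it and no conditioned non-collider, so it is open.
Try {Attendance}:
  P1: blocked at fork node Attendance ∈ conditioning set.
{Attendance} contains no descendant of Tutoring and blocks every backdoor path.
No other singleton works — e.g. {ClassSize} leaves P1 open — so {Attendance} is the unique smallest valid adjustment set.

{Attendance}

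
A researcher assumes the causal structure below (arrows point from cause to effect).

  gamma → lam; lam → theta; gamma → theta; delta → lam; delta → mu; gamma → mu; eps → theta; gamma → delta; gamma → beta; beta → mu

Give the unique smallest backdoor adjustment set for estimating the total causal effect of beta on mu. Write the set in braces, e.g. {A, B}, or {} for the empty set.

Variables eligible for adjustment (non-descendants of beta, excluding beta and mu): {delta, eps, gamma, lam, theta}.
Backdoor paths from beta to mu:
  P1: beta <- gamma -> delta -> mu
  P2: beta <- gamma -> lam <- delta -> mu
  P3: beta <- gamma -> theta <- lam <- delta -> mu
  P4: beta <- gamma -> mu
The empty set is not sufficient: P1 (beta <- gamma -> delta -> mu) has no collider blocking it and no conditioned non-collider, so it is open.
Try {gamma}:
  P1: blocked at fork node gamma ∈ conditioning set.
  P2: blocked at fork node gamma ∈ conditioning set.
  P3: blocked at fork node gamma ∈ conditioning set.
  P4: blocked at fork node gamma ∈ conditioning set.
{gamma} contains no descendant of beta and blocks every backdoor path.
No other singleton works — e.g. {eps} leaves P1 open — so {gamma} is the unique smallest valid adjustment set.

{gamma}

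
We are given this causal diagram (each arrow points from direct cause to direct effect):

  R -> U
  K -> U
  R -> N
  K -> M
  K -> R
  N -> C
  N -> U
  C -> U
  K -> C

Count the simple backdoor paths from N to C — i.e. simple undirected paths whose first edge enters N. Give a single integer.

4

A backdoor path from N to C is any simple undirected path whose first edge points into N (i.e. leaves N via a parent).
Parents of N: {R}.
Enumerating:
  P1: N <- R <- K -> C
  P2: N <- R <- K -> U <- C
  P3: N <- R -> U <- K -> C
  P4: N <- R -> U <- C
That exhausts the simple backdoor paths. Count: 4.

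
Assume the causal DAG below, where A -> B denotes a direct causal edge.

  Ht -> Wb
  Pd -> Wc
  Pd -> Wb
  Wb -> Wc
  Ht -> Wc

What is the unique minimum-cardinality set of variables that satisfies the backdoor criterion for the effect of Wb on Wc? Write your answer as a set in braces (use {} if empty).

Variables eligible for adjustment (non-descendants of Wb, excluding Wb and Wc): {Ht, Pd}.
Backdoor paths from Wb to Wc:
  P1: Wb <- Pd -> Wc
  P2: Wb <- Ht -> Wc
The empty set is not sufficient: P1 (Wb <- Pd -> Wc) has no collider blocking it and no conditioned non-collider, so it is open.
Try {Ht, Pd}:
  P1: blocked at fork node Pd ∈ conditioning set.
  P2: blocked at fork node Ht ∈ conditioning set.
{Ht, Pd} contains no descendant of Wb and blocks every backdoor path.
Every element of {Ht, Pd} is needed (dropping Ht leaves P2 open; dropping Pd leaves P1 open), so no proper subset is valid.
Among all size-2 subsets of the eligible variables, only {Ht, Pd} blocks every backdoor path, so it is the unique smallest valid adjustment set.

{Ht, Pd}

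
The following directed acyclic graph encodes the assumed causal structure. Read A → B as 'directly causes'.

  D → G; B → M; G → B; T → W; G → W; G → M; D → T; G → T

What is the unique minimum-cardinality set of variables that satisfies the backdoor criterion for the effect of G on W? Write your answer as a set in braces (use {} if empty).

{D}

Variables eligible for adjustment (non-descendants of G, excluding G and W): {D}.
Backdoor paths from G to W:
  P1: G <- D -> T -> W
The empty set is not sufficient: P1 (G <- D -> T -> W) has no collider blocking it and no conditioned non-collider, so it is open.
Try {D}:
  P1: blocked at fork node D ∈ conditioning set.
{D} contains no descendant of G and blocks every backdoor path.
{D} is the unique smallest valid adjustment set.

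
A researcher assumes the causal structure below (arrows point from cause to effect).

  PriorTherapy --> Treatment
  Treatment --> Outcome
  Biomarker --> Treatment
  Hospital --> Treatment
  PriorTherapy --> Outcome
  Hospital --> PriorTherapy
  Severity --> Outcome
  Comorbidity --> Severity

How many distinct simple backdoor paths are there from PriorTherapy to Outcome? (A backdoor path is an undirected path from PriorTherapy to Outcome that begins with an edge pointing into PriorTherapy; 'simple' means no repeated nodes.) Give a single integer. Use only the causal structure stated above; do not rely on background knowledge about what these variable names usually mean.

A backdoor path from PriorTherapy to Outcome is any simple undirected path whose first edge points into PriorTherapy (i.e. leaves PriorTherapy via a parent).
Parents of PriorTherapy: {Hospital}.
Enumerating:
  P1: PriorTherapy <- Hospital -> Treatment -> Outcome
That exhausts the simple backdoor paths. Count: 1.

1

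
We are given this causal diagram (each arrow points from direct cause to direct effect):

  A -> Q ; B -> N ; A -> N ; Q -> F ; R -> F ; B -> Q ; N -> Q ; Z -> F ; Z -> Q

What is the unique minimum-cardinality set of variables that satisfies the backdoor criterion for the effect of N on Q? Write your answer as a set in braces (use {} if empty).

Variables eligible for adjustment (non-descendants of N, excluding N and Q): {A, B, R, Z}.
Backdoor paths from N to Q:
  P1: N <- A -> Q
  P2: N <- B -> Q
The empty set is not sufficient: P1 (N <- A -> Q) has no collider blocking it and no conditioned non-collider, so it is open.
Try {A, B}:
  P1: blocked at fork node A ∈ conditioning set.
  P2: blocked at fork node B ∈ conditioning set.
{A, B} contains no descendant of N and blocks every backdoor path.
Every element of {A, B} is needed (dropping A leaves P1 open; dropping B leaves P2 open), so no proper subset is valid.
Among all size-2 subsets of the eligible variables, only {A, B} blocks every backdoor path, so it is the unique smallest valid adjustment set.

{A, B}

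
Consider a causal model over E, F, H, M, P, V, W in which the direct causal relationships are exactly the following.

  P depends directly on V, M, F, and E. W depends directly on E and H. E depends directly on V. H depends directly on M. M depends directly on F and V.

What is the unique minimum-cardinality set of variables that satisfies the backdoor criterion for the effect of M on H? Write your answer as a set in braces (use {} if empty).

{}

Variables eligible for adjustment (non-descendants of M, excluding M and H): {E, F, V}.
Backdoor paths from M to H:
  P1: M <- V -> E -> W <- H
  P2: M <- V -> P <- E -> W <- H
  P3: M <- F -> P <- V -> E -> W <- H
  P4: M <- F -> P <- E -> W <- H
Each backdoor path contains an unconditioned collider, so every path is already blocked with the empty conditioning set:
  P1: blocked at collider W (neither it nor any descendant is in the conditioning set).
  P2: blocked at collider P (neither it nor any descendant is in the conditioning set).
  P3: blocked at collider P (neither it nor any descendant is in the conditioning set).
  P4: blocked at collider P (neither it nor any descendant is in the conditioning set).
The empty set is therefore the unique smallest valid set.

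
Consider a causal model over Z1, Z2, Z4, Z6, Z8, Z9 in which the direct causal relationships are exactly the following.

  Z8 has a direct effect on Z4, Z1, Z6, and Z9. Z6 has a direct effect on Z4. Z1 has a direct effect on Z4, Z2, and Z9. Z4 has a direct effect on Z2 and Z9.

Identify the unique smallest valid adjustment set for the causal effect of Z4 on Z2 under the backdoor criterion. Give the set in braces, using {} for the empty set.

{Z1}

Variables eligible for adjustment (non-descendants of Z4, excluding Z4 and Z2): {Z1, Z6, Z8}.
Backdoor paths from Z4 to Z2:
  P1: Z4 <- Z8 -> Z1 -> Z2
  P2: Z4 <- Z8 -> Z9 <- Z1 -> Z2
  P3: Z4 <- Z1 -> Z2
  P4: Z4 <- Z6 <- Z8 -> Z1 -> Z2
  P5: Z4 <- Z6 <- Z8 -> Z9 <- Z1 -> Z2
The empty set is not sufficient: P1 (Z4 <- Z8 -> Z1 -> Z2) has no collider blocking it and no conditioned non-collider, so it is open.
Try {Z1}:
  P1: blocked at chain node Z1 ∈ conditioning set.
  P2: blocked at collider Z9 (neither it nor any descendant is in the conditioning set).
  P3: blocked at fork node Z1 ∈ conditioning set.
  P4: blocked at chain node Z1 ∈ conditioning set.
  P5: blocked at collider Z9 (neither it nor any descendant is in the conditioning set).
{Z1} contains no descendant of Z4 and blocks every backdoor path.
No other singleton works — e.g. {Z8} leaves P3 open — so {Z1} is the unique smallest valid adjustment set.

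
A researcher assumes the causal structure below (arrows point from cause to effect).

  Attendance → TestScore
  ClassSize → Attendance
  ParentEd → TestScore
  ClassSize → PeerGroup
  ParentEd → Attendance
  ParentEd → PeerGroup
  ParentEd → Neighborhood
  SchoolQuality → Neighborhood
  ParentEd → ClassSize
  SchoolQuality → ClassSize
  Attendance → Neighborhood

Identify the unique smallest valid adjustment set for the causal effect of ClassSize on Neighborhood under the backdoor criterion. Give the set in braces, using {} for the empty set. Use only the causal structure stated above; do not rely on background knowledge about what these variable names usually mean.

Variables eligible for adjustment (non-descendants of ClassSize, excluding ClassSize and Neighborhood): {ParentEd, SchoolQuality}.
Backdoor paths from ClassSize to Neighborhood:
  P1: ClassSize <- SchoolQuality -> Neighborhood
  P2: ClassSize <- ParentEd -> Attendance -> Neighborhood
  P3: ClassSize <- ParentEd -> Neighborhood
  P4: ClassSize <- ParentEd -> TestScore <- Attendance -> Neighborhood
The empty set is not sufficient: P1 (ClassSize <- SchoolQuality -> Neighborhood) has no collider blocking it and no conditioned non-collider, so it is open.
Try {ParentEd, SchoolQuality}:
  P1: blocked at fork node SchoolQuality ∈ conditioning set.
  P2: blocked at fork node ParentEd ∈ conditioning set.
  P3: blocked at fork node ParentEd ∈ conditioning set.
  P4: blocked at fork node ParentEd ∈ conditioning set.
{ParentEd, SchoolQuality} contains no descendant of ClassSize and blocks every backdoor path.
Every element of {ParentEd, SchoolQuality} is needed (dropping ParentEd leaves P2 open; dropping SchoolQuality leaves P1 open), so no proper subset is valid.
Among all size-2 subsets of the eligible variables, only {ParentEd, SchoolQuality} blocks every backdoor path, so it is the unique smallest valid adjustment set.

{ParentEd, SchoolQuality}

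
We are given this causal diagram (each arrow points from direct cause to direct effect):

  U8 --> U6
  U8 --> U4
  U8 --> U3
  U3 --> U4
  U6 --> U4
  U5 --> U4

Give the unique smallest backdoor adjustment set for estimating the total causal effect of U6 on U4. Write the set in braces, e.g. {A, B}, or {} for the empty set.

Variables eligible for adjustment (non-descendants of U6, excluding U6 and U4): {U3, U5, U8}.
Backdoor paths from U6 to U4:
  P1: U6 <- U8 -> U3 -> U4
  P2: U6 <- U8 -> U4
The empty set is not sufficient: P1 (U6 <- U8 -> U3 -> U4) has no collider blocking it and no conditioned non-collider, so it is open.
Try {U8}:
  P1: blocked at fork node U8 ∈ conditioning set.
  P2: blocked at fork node U8 ∈ conditioning set.
{U8} contains no descendant of U6 and blocks every backdoor path.
No other singleton works — e.g. {U5} leaves P1 open — so {U8} is the unique smallest valid adjustment set.

{U8}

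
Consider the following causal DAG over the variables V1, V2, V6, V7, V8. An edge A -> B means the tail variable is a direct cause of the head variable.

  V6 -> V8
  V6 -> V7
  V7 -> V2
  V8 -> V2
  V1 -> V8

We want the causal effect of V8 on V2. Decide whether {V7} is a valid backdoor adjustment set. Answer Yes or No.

Backdoor paths from V8 to V2 (paths whose first edge points into V8):
  P1: V8 <- V6 -> V7 -> V2
Condition 1 (no descendant of V8 in the set): holds — descendants of V8 are {V2}; none are in {V7}.
Condition 2 (every backdoor path blocked by {V7}):
  P1: blocked at chain node V7 ∈ conditioning set.
{V7} satisfies the backdoor criterion.

Yes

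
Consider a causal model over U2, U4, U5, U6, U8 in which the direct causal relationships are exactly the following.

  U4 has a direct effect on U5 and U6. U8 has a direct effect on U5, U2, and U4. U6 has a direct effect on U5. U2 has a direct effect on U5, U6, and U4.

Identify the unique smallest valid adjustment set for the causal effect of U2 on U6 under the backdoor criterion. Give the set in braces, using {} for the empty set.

Variables eligible for adjustment (non-descendants of U2, excluding U2 and U6): {U8}.
Backdoor paths from U2 to U6:
  P1: U2 <- U8 -> U4 -> U6
  P2: U2 <- U8 -> U4 -> U5 <- U6
  P3: U2 <- U8 -> U5 <- U4 -> U6
  P4: U2 <- U8 -> U5 <- U6
The empty set is not sufficient: P1 (U2 <- U8 -> U4 -> U6) has no collider blocking it and no conditioned non-collider, so it is open.
Try {U8}:
  P1: blocked at fork node U8 ∈ conditioning set.
  P2: blocked at fork node U8 ∈ conditioning set.
  P3: blocked at fork node U8 ∈ conditioning set.
  P4: blocked at fork node U8 ∈ conditioning set.
{U8} contains no descendant of U2 and blocks every backdoor path.
{U8} is the unique smallest valid adjustment set.

{U8}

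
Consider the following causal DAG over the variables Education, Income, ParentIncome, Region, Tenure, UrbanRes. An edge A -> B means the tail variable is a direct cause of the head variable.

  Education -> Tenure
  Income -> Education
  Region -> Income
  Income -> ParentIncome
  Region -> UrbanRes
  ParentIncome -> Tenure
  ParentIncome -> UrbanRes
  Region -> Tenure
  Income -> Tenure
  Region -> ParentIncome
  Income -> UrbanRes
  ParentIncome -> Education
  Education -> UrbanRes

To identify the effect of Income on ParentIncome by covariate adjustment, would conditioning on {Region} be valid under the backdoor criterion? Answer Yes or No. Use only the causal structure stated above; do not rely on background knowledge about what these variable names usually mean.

Backdoor paths from Income to ParentIncome (paths whose first edge points into Income):
  P1: Income <- Region -> ParentIncome
  P2: Income <- Region -> UrbanRes <- ParentIncome
  P3: Income <- Region -> UrbanRes <- Education <- ParentIncome
  P4: Income <- Region -> UrbanRes <- Education -> Tenure <- ParentIncome
  P5: Income <- Region -> Tenure <- ParentIncome
  P6: Income <- Region -> Tenure <- Education <- ParentIncome
  P7: Income <- Region -> Tenure <- Education -> UrbanRes <- ParentIncome
Condition 1 (no descendant of Income in the set): holds — descendants of Income are {Education, ParentIncome, Tenure, UrbanRes}; none are in {Region}.
Condition 2 (every backdoor path blocked by {Region}):
  P1: blocked at fork node Region ∈ conditioning set.
  P2: blocked at fork node Region ∈ conditioning set.
  P3: blocked at fork node Region ∈ conditioning set.
  P4: blocked at fork node Region ∈ conditioning set.
  P5: blocked at fork node Region ∈ conditioning set.
  P6: blocked at fork node Region ∈ conditioning set.
  P7: blocked at fork node Region ∈ conditioning set.
{Region} satisfies the backdoor criterion.

Yes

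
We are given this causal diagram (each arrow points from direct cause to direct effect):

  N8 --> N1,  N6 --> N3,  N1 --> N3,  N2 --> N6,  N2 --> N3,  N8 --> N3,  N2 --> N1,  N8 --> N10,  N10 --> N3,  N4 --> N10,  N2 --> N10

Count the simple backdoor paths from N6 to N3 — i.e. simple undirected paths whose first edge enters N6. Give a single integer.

7

A backdoor path from N6 to N3 is any simple undirected path whose first edge points into N6 (i.e. leaves N6 via a parent).
Parents of N6: {N2}.
Enumerating:
  P1: N6 <- N2 -> N1 <- N8 -> N10 -> N3
  P2: N6 <- N2 -> N1 <- N8 -> N3
  P3: N6 <- N2 -> N1 -> N3
  P4: N6 <- N2 -> N10 <- N8 -> N1 -> N3
  P5: N6 <- N2 -> N10 <- N8 -> N3
  P6: N6 <- N2 -> N10 -> N3
  P7: N6 <- N2 -> N3
That exhausts the simple backdoor paths. Count: 7.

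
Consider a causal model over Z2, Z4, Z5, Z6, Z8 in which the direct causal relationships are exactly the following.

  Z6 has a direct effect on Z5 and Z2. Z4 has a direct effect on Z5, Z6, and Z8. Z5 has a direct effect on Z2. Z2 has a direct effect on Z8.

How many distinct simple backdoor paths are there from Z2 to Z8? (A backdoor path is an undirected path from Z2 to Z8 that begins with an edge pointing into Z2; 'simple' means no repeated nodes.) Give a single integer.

A backdoor path from Z2 to Z8 is any simple undirected path whose first edge points into Z2 (i.e. leaves Z2 via a parent).
Parents of Z2: {Z5, Z6}.
Enumerating:
  P1: Z2 <- Z6 <- Z4 -> Z8
  P2: Z2 <- Z6 -> Z5 <- Z4 -> Z8
  P3: Z2 <- Z5 <- Z4 -> Z8
  P4: Z2 <- Z5 <- Z6 <- Z4 -> Z8
That exhausts the simple backdoor paths. Count: 4.

4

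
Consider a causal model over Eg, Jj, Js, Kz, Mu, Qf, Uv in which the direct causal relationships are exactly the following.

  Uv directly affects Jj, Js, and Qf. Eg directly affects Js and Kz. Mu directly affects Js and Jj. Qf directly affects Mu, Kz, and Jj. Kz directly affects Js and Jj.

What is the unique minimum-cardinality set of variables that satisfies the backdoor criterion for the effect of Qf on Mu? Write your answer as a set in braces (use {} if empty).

Variables eligible for adjustment (non-descendants of Qf, excluding Qf and Mu): {Eg, Uv}.
Backdoor paths from Qf to Mu:
  P1: Qf <- Uv -> Js <- Eg -> Kz -> Jj <- Mu
  P2: Qf <- Uv -> Js <- Kz -> Jj <- Mu
  P3: Qf <- Uv -> Js <- Mu
  P4: Qf <- Uv -> Jj <- Kz <- Eg -> Js <- Mu
  P5: Qf <- Uv -> Jj <- Kz -> Js <- Mu
  P6: Qf <- Uv -> Jj <- Mu
Each backdoor path contains an unconditioned collider, so every path is already blocked with the empty conditioning set:
  P1: blocked at collider Js (neither it nor any descendant is in the conditioning set).
  P2: blocked at collider Js (neither it nor any descendant is in the conditioning set).
  P3: blocked at collider Js (neither it nor any descendant is in the conditioning set).
  P4: blocked at collider Jj (neither it nor any descendant is in the conditioning set).
  P5: blocked at collider Jj (neither it nor any descendant is in the conditioning set).
  P6: blocked at collider Jj (neither it nor any descendant is in the conditioning set).
The empty set is therefore the unique smallest valid set.

{}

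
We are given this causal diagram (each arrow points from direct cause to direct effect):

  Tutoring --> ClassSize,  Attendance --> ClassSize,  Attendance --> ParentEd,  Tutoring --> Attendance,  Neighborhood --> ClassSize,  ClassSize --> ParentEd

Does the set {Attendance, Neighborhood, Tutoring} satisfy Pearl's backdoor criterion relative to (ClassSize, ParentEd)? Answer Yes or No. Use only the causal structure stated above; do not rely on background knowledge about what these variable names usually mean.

Yes

Backdoor paths from ClassSize to ParentEd (paths whose first edge points into ClassSize):
  P1: ClassSize <- Tutoring -> Attendance -> ParentEd
  P2: ClassSize <- Attendance -> ParentEd
Condition 1 (no descendant of ClassSize in the set): holds — descendants of ClassSize are {ParentEd}; none are in {Attendance, Neighborhood, Tutoring}.
Condition 2 (every backdoor path blocked by {Attendance, Neighborhood, Tutoring}):
  P1: blocked at fork node Tutoring ∈ conditioning set.
  P2: blocked at fork node Attendance ∈ conditioning set.
{Attendance, Neighborhood, Tutoring} satisfies the backdoor criterion.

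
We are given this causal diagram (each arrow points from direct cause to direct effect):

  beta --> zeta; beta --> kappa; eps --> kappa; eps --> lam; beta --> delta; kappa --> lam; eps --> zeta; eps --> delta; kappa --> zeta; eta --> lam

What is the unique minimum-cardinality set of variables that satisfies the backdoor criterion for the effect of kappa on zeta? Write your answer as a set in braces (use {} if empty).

Variables eligible for adjustment (non-descendants of kappa, excluding kappa and zeta): {beta, delta, eps, eta}.
Backdoor paths from kappa to zeta:
  P1: kappa <- eps -> zeta
  P2: kappa <- eps -> delta <- beta -> zeta
  P3: kappa <- beta -> zeta
  P4: kappa <- beta -> delta <- eps -> zeta
The empty set is not sufficient: P1 (kappa <- eps -> zeta) has no collider blocking it and no conditioned non-collider, so it is open.
Try {beta, eps}:
  P1: blocked at fork node eps ∈ conditioning set.
  P2: blocked at fork node eps ∈ conditioning set.
  P3: blocked at fork node beta ∈ conditioning set.
  P4: blocked at fork node beta ∈ conditioning set.
{beta, eps} contains no descendant of kappa and blocks every backdoor path.
Every element of {beta, eps} is needed (dropping beta leaves P3 open; dropping eps leaves P1 open), so no proper subset is valid.
Among all size-2 subsets of the eligible variables, only {beta, eps} blocks every backdoor path, so it is the unique smallest valid adjustment set.

{beta, eps}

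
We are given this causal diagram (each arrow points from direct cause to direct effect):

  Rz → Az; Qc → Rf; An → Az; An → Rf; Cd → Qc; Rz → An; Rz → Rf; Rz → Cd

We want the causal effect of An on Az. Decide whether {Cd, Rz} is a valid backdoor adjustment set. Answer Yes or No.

Yes

Backdoor paths from An to Az (paths whose first edge points into An):
  P1: An <- Rz -> Az
Condition 1 (no descendant of An in the set): holds — descendants of An are {Az, Rf}; none are in {Cd, Rz}.
Condition 2 (every backdoor path blocked by {Cd, Rz}):
  P1: blocked at fork node Rz ∈ conditioning set.
{Cd, Rz} satisfies the backdoor criterion.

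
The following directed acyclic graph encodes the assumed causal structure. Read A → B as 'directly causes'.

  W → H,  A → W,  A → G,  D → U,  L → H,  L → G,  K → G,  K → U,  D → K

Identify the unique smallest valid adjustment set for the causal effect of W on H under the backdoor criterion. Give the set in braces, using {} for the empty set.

Variables eligible for adjustment (non-descendants of W, excluding W and H): {A, D, G, K, L, U}.
Backdoor paths from W to H:
  P1: W <- A -> G <- L -> H
Each backdoor path contains an unconditioned collider, so every path is already blocked with the empty conditioning set:
  P1: blocked at collider G (neither it nor any descendant is in the conditioning set).
The empty set is therefore the unique smallest valid set.

{}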